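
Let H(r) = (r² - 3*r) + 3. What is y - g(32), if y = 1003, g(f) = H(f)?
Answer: 72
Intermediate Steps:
H(r) = 3 + r² - 3*r
g(f) = 3 + f² - 3*f
y - g(32) = 1003 - (3 + 32² - 3*32) = 1003 - (3 + 1024 - 96) = 1003 - 1*931 = 1003 - 931 = 72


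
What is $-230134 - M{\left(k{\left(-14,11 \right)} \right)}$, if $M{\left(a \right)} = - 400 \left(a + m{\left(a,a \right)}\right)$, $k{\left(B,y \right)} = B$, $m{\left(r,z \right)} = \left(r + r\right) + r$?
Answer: $-252534$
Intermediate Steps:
$m{\left(r,z \right)} = 3 r$ ($m{\left(r,z \right)} = 2 r + r = 3 r$)
$M{\left(a \right)} = - 1600 a$ ($M{\left(a \right)} = - 400 \left(a + 3 a\right) = - 400 \cdot 4 a = - 1600 a$)
$-230134 - M{\left(k{\left(-14,11 \right)} \right)} = -230134 - \left(-1600\right) \left(-14\right) = -230134 - 22400 = -252534$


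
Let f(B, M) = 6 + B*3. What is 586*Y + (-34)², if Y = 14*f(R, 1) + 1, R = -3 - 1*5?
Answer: -145930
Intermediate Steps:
R = -8 (R = -3 - 5 = -8)
f(B, M) = 6 + 3*B
Y = -251 (Y = 14*(6 + 3*(-8)) + 1 = 14*(6 - 24) + 1 = 14*(-18) + 1 = -252 + 1 = -251)
586*Y + (-34)² = 586*(-251) + (-34)² = -147086 + 1156 = -145930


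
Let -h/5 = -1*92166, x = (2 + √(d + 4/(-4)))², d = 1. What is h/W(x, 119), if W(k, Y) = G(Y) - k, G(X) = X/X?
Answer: -153610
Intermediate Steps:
x = 4 (x = (2 + √(1 + 4/(-4)))² = (2 + √(1 + 4*(-¼)))² = (2 + √(1 - 1))² = (2 + √0)² = (2 + 0)² = 2² = 4)
G(X) = 1
h = 460830 (h = -(-5)*92166 = -5*(-92166) = 460830)
W(k, Y) = 1 - k
h/W(x, 119) = 460830/(1 - 1*4) = 460830/(1 - 4) = 460830/(-3) = 460830*(-⅓) = -153610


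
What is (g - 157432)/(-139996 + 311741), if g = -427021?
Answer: -584453/171745 ≈ -3.4030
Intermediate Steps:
(g - 157432)/(-139996 + 311741) = (-427021 - 157432)/(-139996 + 311741) = -584453/171745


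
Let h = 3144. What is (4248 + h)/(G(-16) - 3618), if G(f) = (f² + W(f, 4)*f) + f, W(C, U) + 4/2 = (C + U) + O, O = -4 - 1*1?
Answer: -3696/1537 ≈ -2.4047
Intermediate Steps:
O = -5 (O = -4 - 1 = -5)
W(C, U) = -7 + C + U (W(C, U) = -2 + ((C + U) - 5) = -2 + (-5 + C + U) = -7 + C + U)
G(f) = f + f² + f*(-3 + f) (G(f) = (f² + (-7 + f + 4)*f) + f = (f² + (-3 + f)*f) + f = (f² + f*(-3 + f)) + f = f + f² + f*(-3 + f))
(4248 + h)/(G(-16) - 3618) = (4248 + 3144)/(2*(-16)*(-1 - 16) - 3618) = 7392/(2*(-16)*(-17) - 3618) = 7392/(544 - 3618) = 7392/(-3074) = 7392*(-1/3074) = -3696/1537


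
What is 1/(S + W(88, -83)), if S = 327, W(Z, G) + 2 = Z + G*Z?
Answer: -1/6891 ≈ -0.00014512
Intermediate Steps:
W(Z, G) = -2 + Z + G*Z (W(Z, G) = -2 + (Z + G*Z) = -2 + Z + G*Z)
1/(S + W(88, -83)) = 1/(327 + (-2 + 88 - 83*88)) = 1/(327 + (-2 + 88 - 7304)) = 1/(327 - 7218) = 1/(-6891) = -1/6891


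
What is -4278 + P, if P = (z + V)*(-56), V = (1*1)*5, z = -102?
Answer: 1154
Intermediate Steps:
V = 5 (V = 1*5 = 5)
P = 5432 (P = (-102 + 5)*(-56) = -97*(-56) = 5432)
-4278 + P = -4278 + 5432 = 1154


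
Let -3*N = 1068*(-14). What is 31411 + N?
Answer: 36395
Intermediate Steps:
N = 4984 (N = -356*(-14) = -⅓*(-14952) = 4984)
31411 + N = 31411 + 4984 = 36395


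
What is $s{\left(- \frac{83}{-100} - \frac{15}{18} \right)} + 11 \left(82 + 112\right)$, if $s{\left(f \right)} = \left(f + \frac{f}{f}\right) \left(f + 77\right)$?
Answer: $\frac{198966601}{90000} \approx 2210.7$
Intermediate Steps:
$s{\left(f \right)} = \left(1 + f\right) \left(77 + f\right)$ ($s{\left(f \right)} = \left(f + 1\right) \left(77 + f\right) = \left(1 + f\right) \left(77 + f\right)$)
$s{\left(- \frac{83}{-100} - \frac{15}{18} \right)} + 11 \left(82 + 112\right) = \left(77 + \left(- \frac{83}{-100} - \frac{15}{18}\right)^{2} + 78 \left(- \frac{83}{-100} - \frac{15}{18}\right)\right) + 11 \left(82 + 112\right) = \left(77 + \left(\left(-83\right) \left(- \frac{1}{100}\right) - \frac{5}{6}\right)^{2} + 78 \left(\left(-83\right) \left(- \frac{1}{100}\right) - \frac{5}{6}\right)\right) + 11 \cdot 194 = \left(77 + \left(\frac{83}{100} - \frac{5}{6}\right)^{2} + 78 \left(\frac{83}{100} - \frac{5}{6}\right)\right) + 2134 = \left(77 + \left(- \frac{1}{300}\right)^{2} + 78 \left(- \frac{1}{300}\right)\right) + 2134 = \left(77 + \frac{1}{90000} - \frac{13}{50}\right) + 2134 = \frac{6906601}{90000} + 2134 = \frac{198966601}{90000}$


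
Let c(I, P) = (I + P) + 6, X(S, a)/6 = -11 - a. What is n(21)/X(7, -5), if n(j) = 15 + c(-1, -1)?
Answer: -19/36 ≈ -0.52778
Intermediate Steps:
X(S, a) = -66 - 6*a (X(S, a) = 6*(-11 - a) = -66 - 6*a)
c(I, P) = 6 + I + P
n(j) = 19 (n(j) = 15 + (6 - 1 - 1) = 15 + 4 = 19)
n(21)/X(7, -5) = 19/(-66 - 6*(-5)) = 19/(-66 + 30) = 19/(-36) = 19*(-1/36) = -19/36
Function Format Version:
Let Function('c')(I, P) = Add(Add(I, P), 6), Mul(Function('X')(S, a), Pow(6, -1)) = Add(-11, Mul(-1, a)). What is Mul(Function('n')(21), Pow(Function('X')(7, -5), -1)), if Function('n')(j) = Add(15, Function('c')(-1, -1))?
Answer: Rational(-19, 36) ≈ -0.52778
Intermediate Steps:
Function('X')(S, a) = Add(-66, Mul(-6, a)) (Function('X')(S, a) = Mul(6, Add(-11, Mul(-1, a))) = Add(-66, Mul(-6, a)))
Function('c')(I, P) = Add(6, I, P)
Function('n')(j) = 19 (Function('n')(j) = Add(15, Add(6, -1, -1)) = Add(15, 4) = 19)
Mul(Function('n')(21), Pow(Function('X')(7, -5), -1)) = Mul(19, Pow(Add(-66, Mul(-6, -5)), -1)) = Mul(19, Pow(Add(-66, 30), -1)) = Mul(19, Pow(-36, -1)) = Mul(19, Rational(-1, 36)) = Rational(-19, 36)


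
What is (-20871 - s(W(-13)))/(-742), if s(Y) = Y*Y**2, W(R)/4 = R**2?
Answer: 308936647/742 ≈ 4.1636e+5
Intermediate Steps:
W(R) = 4*R**2
s(Y) = Y**3
(-20871 - s(W(-13)))/(-742) = (-20871 - (4*(-13)**2)**3)/(-742) = (-20871 - (4*169)**3)*(-1/742) = (-20871 - 1*676**3)*(-1/742) = (-20871 - 1*308915776)*(-1/742) = (-20871 - 308915776)*(-1/742) = -308936647*(-1/742) = 308936647/742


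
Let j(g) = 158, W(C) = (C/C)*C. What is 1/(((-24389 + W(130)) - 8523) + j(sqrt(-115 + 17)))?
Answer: -1/32624 ≈ -3.0652e-5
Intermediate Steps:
W(C) = C (W(C) = 1*C = C)
1/(((-24389 + W(130)) - 8523) + j(sqrt(-115 + 17))) = 1/(((-24389 + 130) - 8523) + 158) = 1/((-24259 - 8523) + 158) = 1/(-32782 + 158) = 1/(-32624) = -1/32624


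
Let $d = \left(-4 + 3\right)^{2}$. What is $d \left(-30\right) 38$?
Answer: $-1140$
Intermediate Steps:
$d = 1$ ($d = \left(-1\right)^{2} = 1$)
$d \left(-30\right) 38 = 1 \left(-30\right) 38 = \left(-30\right) 38 = -1140$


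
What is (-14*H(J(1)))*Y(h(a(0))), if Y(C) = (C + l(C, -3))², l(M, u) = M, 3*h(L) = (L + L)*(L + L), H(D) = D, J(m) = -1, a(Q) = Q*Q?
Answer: 0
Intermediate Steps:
a(Q) = Q²
h(L) = 4*L²/3 (h(L) = ((L + L)*(L + L))/3 = ((2*L)*(2*L))/3 = (4*L²)/3 = 4*L²/3)
Y(C) = 4*C² (Y(C) = (C + C)² = (2*C)² = 4*C²)
(-14*H(J(1)))*Y(h(a(0))) = (-14*(-1))*(4*(4*(0²)²/3)²) = 14*(4*((4/3)*0²)²) = 14*(4*((4/3)*0)²) = 14*(4*0²) = 14*(4*0) = 14*0 = 0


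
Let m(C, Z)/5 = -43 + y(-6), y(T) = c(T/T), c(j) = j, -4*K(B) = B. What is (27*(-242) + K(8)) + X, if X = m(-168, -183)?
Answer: -6746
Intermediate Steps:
K(B) = -B/4
y(T) = 1 (y(T) = T/T = 1)
m(C, Z) = -210 (m(C, Z) = 5*(-43 + 1) = 5*(-42) = -210)
X = -210
(27*(-242) + K(8)) + X = (27*(-242) - ¼*8) - 210 = (-6534 - 2) - 210 = -6536 - 210 = -6746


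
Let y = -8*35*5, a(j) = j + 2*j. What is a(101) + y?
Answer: -1097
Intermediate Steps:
a(j) = 3*j
y = -1400 (y = -280*5 = -1400)
a(101) + y = 3*101 - 1400 = 303 - 1400 = -1097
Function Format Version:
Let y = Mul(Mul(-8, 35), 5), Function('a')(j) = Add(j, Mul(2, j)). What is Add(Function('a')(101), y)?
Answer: -1097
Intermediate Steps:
Function('a')(j) = Mul(3, j)
y = -1400 (y = Mul(-280, 5) = -1400)
Add(Function('a')(101), y) = Add(Mul(3, 101), -1400) = Add(303, -1400) = -1097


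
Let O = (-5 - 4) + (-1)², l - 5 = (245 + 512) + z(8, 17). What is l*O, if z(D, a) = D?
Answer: -6160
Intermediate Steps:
l = 770 (l = 5 + ((245 + 512) + 8) = 5 + (757 + 8) = 5 + 765 = 770)
O = -8 (O = -9 + 1 = -8)
l*O = 770*(-8) = -6160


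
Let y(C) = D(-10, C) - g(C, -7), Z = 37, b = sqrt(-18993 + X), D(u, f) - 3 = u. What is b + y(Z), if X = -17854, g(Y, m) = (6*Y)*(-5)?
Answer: 1103 + I*sqrt(36847) ≈ 1103.0 + 191.96*I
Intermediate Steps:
D(u, f) = 3 + u
g(Y, m) = -30*Y
b = I*sqrt(36847) (b = sqrt(-18993 - 17854) = sqrt(-36847) = I*sqrt(36847) ≈ 191.96*I)
y(C) = -7 + 30*C (y(C) = (3 - 10) - (-30)*C = -7 + 30*C)
b + y(Z) = I*sqrt(36847) + (-7 + 30*37) = I*sqrt(36847) + (-7 + 1110) = I*sqrt(36847) + 1103 = 1103 + I*sqrt(36847)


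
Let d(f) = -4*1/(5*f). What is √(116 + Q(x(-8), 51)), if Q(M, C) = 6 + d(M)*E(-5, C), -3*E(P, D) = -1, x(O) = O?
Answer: √109830/30 ≈ 11.047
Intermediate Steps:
d(f) = -4/(5*f) (d(f) = -4*1/(5*f) = -4/(5*f))
E(P, D) = ⅓ (E(P, D) = -⅓*(-1) = ⅓)
Q(M, C) = 6 - 4/(15*M) (Q(M, C) = 6 - 4/(5*M)*(⅓) = 6 - 4/(15*M))
√(116 + Q(x(-8), 51)) = √(116 + (6 - 4/15/(-8))) = √(116 + (6 - 4/15*(-⅛))) = √(116 + (6 + 1/30)) = √(116 + 181/30) = √(3661/30) = √109830/30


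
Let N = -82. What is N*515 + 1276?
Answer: -40954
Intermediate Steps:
N*515 + 1276 = -82*515 + 1276 = -42230 + 1276 = -40954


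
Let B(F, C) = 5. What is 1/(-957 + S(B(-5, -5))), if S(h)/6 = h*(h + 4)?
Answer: -1/687 ≈ -0.0014556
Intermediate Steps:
S(h) = 6*h*(4 + h) (S(h) = 6*(h*(h + 4)) = 6*(h*(4 + h)) = 6*h*(4 + h))
1/(-957 + S(B(-5, -5))) = 1/(-957 + 6*5*(4 + 5)) = 1/(-957 + 6*5*9) = 1/(-957 + 270) = 1/(-687) = -1/687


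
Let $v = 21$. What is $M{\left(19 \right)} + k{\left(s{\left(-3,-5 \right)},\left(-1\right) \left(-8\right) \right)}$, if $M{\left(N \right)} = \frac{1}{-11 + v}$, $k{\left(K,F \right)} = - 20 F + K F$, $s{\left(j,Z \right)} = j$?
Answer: $- \frac{1839}{10} \approx -183.9$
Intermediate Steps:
$k{\left(K,F \right)} = - 20 F + F K$
$M{\left(N \right)} = \frac{1}{10}$ ($M{\left(N \right)} = \frac{1}{-11 + 21} = \frac{1}{10}$)
$M{\left(19 \right)} + k{\left(s{\left(-3,-5 \right)},\left(-1\right) \left(-8\right) \right)} = \frac{1}{10} + \left(-1\right) \left(-8\right) \left(-20 - 3\right) = \frac{1}{10} + 8 \left(-23\right) = \frac{1}{10} - 184 = - \frac{1839}{10}$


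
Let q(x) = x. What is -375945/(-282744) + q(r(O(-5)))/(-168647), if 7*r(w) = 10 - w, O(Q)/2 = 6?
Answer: 21134025733/15894642456 ≈ 1.3296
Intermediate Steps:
O(Q) = 12 (O(Q) = 2*6 = 12)
r(w) = 10/7 - w/7 (r(w) = (10 - w)/7 = 10/7 - w/7)
-375945/(-282744) + q(r(O(-5)))/(-168647) = -375945/(-282744) + (10/7 - ⅐*12)/(-168647) = -375945*(-1/282744) + (10/7 - 12/7)*(-1/168647) = 125315/94248 - 2/7*(-1/168647) = 125315/94248 + 2/1180529 = 21134025733/15894642456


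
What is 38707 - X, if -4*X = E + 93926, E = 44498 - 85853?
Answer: 207399/4 ≈ 51850.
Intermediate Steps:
E = -41355
X = -52571/4 (X = -(-41355 + 93926)/4 = -¼*52571 = -52571/4 ≈ -13143.)
38707 - X = 38707 - 1*(-52571/4) = 38707 + 52571/4 = 207399/4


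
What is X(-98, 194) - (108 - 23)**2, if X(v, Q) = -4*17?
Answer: -7293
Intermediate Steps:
X(v, Q) = -68
X(-98, 194) - (108 - 23)**2 = -68 - (108 - 23)**2 = -68 - 1*85**2 = -68 - 1*7225 = -68 - 7225 = -7293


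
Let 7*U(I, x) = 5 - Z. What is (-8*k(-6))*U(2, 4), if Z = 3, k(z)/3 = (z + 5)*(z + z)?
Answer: -576/7 ≈ -82.286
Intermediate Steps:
k(z) = 6*z*(5 + z) (k(z) = 3*((z + 5)*(z + z)) = 3*((5 + z)*(2*z)) = 3*(2*z*(5 + z)) = 6*z*(5 + z))
U(I, x) = 2/7 (U(I, x) = (5 - 1*3)/7 = (5 - 3)/7 = (⅐)*2 = 2/7)
(-8*k(-6))*U(2, 4) = -48*(-6)*(5 - 6)*(2/7) = -48*(-6)*(-1)*(2/7) = -8*36*(2/7) = -288*2/7 = -576/7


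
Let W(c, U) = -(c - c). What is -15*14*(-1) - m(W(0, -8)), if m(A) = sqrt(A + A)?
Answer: 210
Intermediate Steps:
W(c, U) = 0 (W(c, U) = -1*0 = 0)
m(A) = sqrt(2)*sqrt(A) (m(A) = sqrt(2*A) = sqrt(2)*sqrt(A))
-15*14*(-1) - m(W(0, -8)) = -15*14*(-1) - sqrt(2)*sqrt(0) = -210*(-1) - sqrt(2)*0 = 210 - 1*0 = 210 + 0 = 210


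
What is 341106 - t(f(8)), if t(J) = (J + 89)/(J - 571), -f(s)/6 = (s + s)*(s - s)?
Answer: 194771615/571 ≈ 3.4111e+5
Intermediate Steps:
f(s) = 0 (f(s) = -6*(s + s)*(s - s) = -6*2*s*0 = -6*0 = 0)
t(J) = (89 + J)/(-571 + J)
341106 - t(f(8)) = 341106 - (89 + 0)/(-571 + 0) = 341106 - 89/(-571) = 341106 - (-1)*89/571 = 341106 - 1*(-89/571) = 341106 + 89/571 = 194771615/571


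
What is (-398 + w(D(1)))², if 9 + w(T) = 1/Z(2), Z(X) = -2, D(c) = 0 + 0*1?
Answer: 664225/4 ≈ 1.6606e+5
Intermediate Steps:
D(c) = 0 (D(c) = 0 + 0 = 0)
w(T) = -19/2 (w(T) = -9 + 1/(-2) = -9 - ½ = -19/2)
(-398 + w(D(1)))² = (-398 - 19/2)² = (-815/2)² = 664225/4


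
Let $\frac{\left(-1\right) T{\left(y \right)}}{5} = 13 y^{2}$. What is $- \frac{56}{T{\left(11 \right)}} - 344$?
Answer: $- \frac{2705504}{7865} \approx -343.99$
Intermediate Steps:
$T{\left(y \right)} = - 65 y^{2}$ ($T{\left(y \right)} = - 5 \cdot 13 y^{2} = - 65 y^{2}$)
$- \frac{56}{T{\left(11 \right)}} - 344 = - \frac{56}{\left(-65\right) 11^{2}} - 344 = - \frac{56}{\left(-65\right) 121} - 344 = - \frac{56}{-7865} - 344 = \left(-56\right) \left(- \frac{1}{7865}\right) - 344 = \frac{56}{7865} - 344 = - \frac{2705504}{7865}$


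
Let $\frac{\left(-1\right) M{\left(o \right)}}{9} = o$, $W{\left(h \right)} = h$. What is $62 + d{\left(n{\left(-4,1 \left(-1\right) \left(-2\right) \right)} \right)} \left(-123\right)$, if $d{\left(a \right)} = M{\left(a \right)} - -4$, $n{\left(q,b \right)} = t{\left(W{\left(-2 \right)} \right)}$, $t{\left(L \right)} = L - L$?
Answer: $-430$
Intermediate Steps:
$M{\left(o \right)} = - 9 o$
$t{\left(L \right)} = 0$
$n{\left(q,b \right)} = 0$
$d{\left(a \right)} = 4 - 9 a$ ($d{\left(a \right)} = - 9 a - -4 = - 9 a + 4 = 4 - 9 a$)
$62 + d{\left(n{\left(-4,1 \left(-1\right) \left(-2\right) \right)} \right)} \left(-123\right) = 62 + \left(4 - 0\right) \left(-123\right) = 62 + \left(4 + 0\right) \left(-123\right) = 62 + 4 \left(-123\right) = 62 - 492 = -430$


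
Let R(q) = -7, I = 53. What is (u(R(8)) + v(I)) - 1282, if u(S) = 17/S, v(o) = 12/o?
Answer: -476439/371 ≈ -1284.2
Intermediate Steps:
(u(R(8)) + v(I)) - 1282 = (17/(-7) + 12/53) - 1282 = (17*(-1/7) + 12*(1/53)) - 1282 = (-17/7 + 12/53) - 1282 = -817/371 - 1282 = -476439/371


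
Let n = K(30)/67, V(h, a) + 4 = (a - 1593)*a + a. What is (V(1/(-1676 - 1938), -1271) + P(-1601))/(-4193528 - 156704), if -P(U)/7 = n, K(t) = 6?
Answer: -243804181/291465544 ≈ -0.83648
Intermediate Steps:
V(h, a) = -4 + a + a*(-1593 + a) (V(h, a) = -4 + ((a - 1593)*a + a) = -4 + ((-1593 + a)*a + a) = -4 + (a*(-1593 + a) + a) = -4 + (a + a*(-1593 + a)) = -4 + a + a*(-1593 + a))
n = 6/67 ≈ 0.089552
P(U) = -42/67 (P(U) = -7*6/67 = -42/67)
(V(1/(-1676 - 1938), -1271) + P(-1601))/(-4193528 - 156704) = ((-4 + (-1271)² - 1592*(-1271)) - 42/67)/(-4193528 - 156704) = ((-4 + 1615441 + 2023432) - 42/67)/(-4350232) = (3638869 - 42/67)*(-1/4350232) = (243804181/67)*(-1/4350232) = -243804181/291465544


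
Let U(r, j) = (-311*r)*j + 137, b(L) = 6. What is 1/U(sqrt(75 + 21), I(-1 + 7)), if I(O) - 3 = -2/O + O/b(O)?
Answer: -411/374447405 - 13684*sqrt(6)/374447405 ≈ -9.0613e-5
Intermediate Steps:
I(O) = 3 - 2/O + O/6 (I(O) = 3 + (-2/O + O/6) = 3 - 2/O + O/6)
U(r, j) = 137 - 311*j*r (U(r, j) = -311*j*r + 137 = 137 - 311*j*r)
1/U(sqrt(75 + 21), I(-1 + 7)) = 1/(137 - 311*(3 - 2/(-1 + 7) + (-1 + 7)/6)*sqrt(75 + 21)) = 1/(137 - 311*(3 - 2/6 + (1/6)*6)*sqrt(96)) = 1/(137 - 311*(3 - 2*1/6 + 1)*4*sqrt(6)) = 1/(137 - 311*(3 - 1/3 + 1)*4*sqrt(6)) = 1/(137 - 311*11/3*4*sqrt(6)) = 1/(137 - 13684*sqrt(6)/3)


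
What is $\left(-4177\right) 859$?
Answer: $-3588043$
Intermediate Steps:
$\left(-4177\right) 859 = -3588043$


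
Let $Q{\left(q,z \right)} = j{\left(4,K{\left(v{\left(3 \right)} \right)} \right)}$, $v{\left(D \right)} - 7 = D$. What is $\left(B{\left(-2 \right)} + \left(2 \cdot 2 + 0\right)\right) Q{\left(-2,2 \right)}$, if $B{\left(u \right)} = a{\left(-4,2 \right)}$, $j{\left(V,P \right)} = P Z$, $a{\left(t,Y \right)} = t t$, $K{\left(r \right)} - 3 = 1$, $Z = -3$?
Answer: $-240$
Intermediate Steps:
$v{\left(D \right)} = 7 + D$
$K{\left(r \right)} = 4$ ($K{\left(r \right)} = 3 + 1 = 4$)
$a{\left(t,Y \right)} = t^{2}$
$j{\left(V,P \right)} = - 3 P$ ($j{\left(V,P \right)} = P \left(-3\right) = - 3 P$)
$B{\left(u \right)} = 16$ ($B{\left(u \right)} = \left(-4\right)^{2} = 16$)
$Q{\left(q,z \right)} = -12$ ($Q{\left(q,z \right)} = \left(-3\right) 4 = -12$)
$\left(B{\left(-2 \right)} + \left(2 \cdot 2 + 0\right)\right) Q{\left(-2,2 \right)} = \left(16 + \left(2 \cdot 2 + 0\right)\right) \left(-12\right) = \left(16 + \left(4 + 0\right)\right) \left(-12\right) = \left(16 + 4\right) \left(-12\right) = 20 \left(-12\right) = -240$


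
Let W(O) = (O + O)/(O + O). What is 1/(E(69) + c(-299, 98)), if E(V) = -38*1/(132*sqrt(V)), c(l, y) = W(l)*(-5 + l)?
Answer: -4809024/1461943277 + 66*sqrt(69)/1461943277 ≈ -0.0032891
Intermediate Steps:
W(O) = 1 (W(O) = (2*O)/((2*O)) = (2*O)*(1/(2*O)) = 1)
c(l, y) = -5 + l (c(l, y) = 1*(-5 + l) = -5 + l)
E(V) = -19/(66*sqrt(V))
1/(E(69) + c(-299, 98)) = 1/(-19*sqrt(69)/4554 + (-5 - 299)) = 1/(-19*sqrt(69)/4554 - 304) = 1/(-304 - 19*sqrt(69)/4554)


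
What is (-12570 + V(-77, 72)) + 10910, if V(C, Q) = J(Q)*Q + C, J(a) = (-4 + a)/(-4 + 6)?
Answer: 711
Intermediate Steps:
J(a) = -2 + a/2 (J(a) = (-4 + a)/2 = (-4 + a)*(1/2) = -2 + a/2)
V(C, Q) = C + Q*(-2 + Q/2) (V(C, Q) = (-2 + Q/2)*Q + C = Q*(-2 + Q/2) + C = C + Q*(-2 + Q/2))
(-12570 + V(-77, 72)) + 10910 = (-12570 + (-77 + (1/2)*72*(-4 + 72))) + 10910 = (-12570 + (-77 + (1/2)*72*68)) + 10910 = (-12570 + (-77 + 2448)) + 10910 = (-12570 + 2371) + 10910 = -10199 + 10910 = 711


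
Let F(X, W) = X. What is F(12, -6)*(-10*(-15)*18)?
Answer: 32400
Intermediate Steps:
F(12, -6)*(-10*(-15)*18) = 12*(-10*(-15)*18) = 12*(150*18) = 12*2700 = 32400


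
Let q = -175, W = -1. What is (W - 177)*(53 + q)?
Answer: 21716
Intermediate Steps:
(W - 177)*(53 + q) = (-1 - 177)*(53 - 175) = -178*(-122) = 21716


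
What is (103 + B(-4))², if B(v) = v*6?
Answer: 6241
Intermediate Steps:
B(v) = 6*v
(103 + B(-4))² = (103 + 6*(-4))² = (103 - 24)² = 79² = 6241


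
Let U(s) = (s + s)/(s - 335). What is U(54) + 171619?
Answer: 48224831/281 ≈ 1.7162e+5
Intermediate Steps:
U(s) = 2*s/(-335 + s) (U(s) = (2*s)/(-335 + s) = 2*s/(-335 + s))
U(54) + 171619 = 2*54/(-335 + 54) + 171619 = 2*54/(-281) + 171619 = 2*54*(-1/281) + 171619 = -108/281 + 171619 = 48224831/281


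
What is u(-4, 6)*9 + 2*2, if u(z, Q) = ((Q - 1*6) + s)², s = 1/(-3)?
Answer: 5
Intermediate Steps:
s = -⅓ ≈ -0.33333
u(z, Q) = (-19/3 + Q)² (u(z, Q) = ((Q - 1*6) - ⅓)² = ((Q - 6) - ⅓)² = ((-6 + Q) - ⅓)² = (-19/3 + Q)²)
u(-4, 6)*9 + 2*2 = ((-19 + 3*6)²/9)*9 + 2*2 = ((-19 + 18)²/9)*9 + 4 = ((⅑)*(-1)²)*9 + 4 = ((⅑)*1)*9 + 4 = (⅑)*9 + 4 = 1 + 4 = 5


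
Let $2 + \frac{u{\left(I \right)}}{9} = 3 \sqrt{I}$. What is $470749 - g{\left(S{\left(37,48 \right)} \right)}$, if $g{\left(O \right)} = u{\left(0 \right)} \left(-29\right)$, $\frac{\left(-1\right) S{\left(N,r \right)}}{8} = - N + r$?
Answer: $470227$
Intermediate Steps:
$u{\left(I \right)} = -18 + 27 \sqrt{I}$ ($u{\left(I \right)} = -18 + 9 \cdot 3 \sqrt{I} = -18 + 27 \sqrt{I}$)
$S{\left(N,r \right)} = - 8 r + 8 N$ ($S{\left(N,r \right)} = - 8 \left(- N + r\right) = - 8 \left(r - N\right) = - 8 r + 8 N$)
$g{\left(O \right)} = 522$ ($g{\left(O \right)} = \left(-18 + 27 \sqrt{0}\right) \left(-29\right) = \left(-18 + 27 \cdot 0\right) \left(-29\right) = \left(-18 + 0\right) \left(-29\right) = \left(-18\right) \left(-29\right) = 522$)
$470749 - g{\left(S{\left(37,48 \right)} \right)} = 470749 - 522 = 470227$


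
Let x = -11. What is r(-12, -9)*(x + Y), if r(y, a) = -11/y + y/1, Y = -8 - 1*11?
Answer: 665/2 ≈ 332.50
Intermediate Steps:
Y = -19 (Y = -8 - 11 = -19)
r(y, a) = y - 11/y (r(y, a) = -11/y + y*1 = -11/y + y = y - 11/y)
r(-12, -9)*(x + Y) = (-12 - 11/(-12))*(-11 - 19) = (-12 - 11*(-1/12))*(-30) = (-12 + 11/12)*(-30) = -133/12*(-30) = 665/2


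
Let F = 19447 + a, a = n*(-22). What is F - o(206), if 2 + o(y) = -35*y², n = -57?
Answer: 1505963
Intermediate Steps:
a = 1254 (a = -57*(-22) = 1254)
o(y) = -2 - 35*y²
F = 20701 (F = 19447 + 1254 = 20701)
F - o(206) = 20701 - (-2 - 35*206²) = 20701 - (-2 - 35*42436) = 20701 - (-2 - 1485260) = 20701 - 1*(-1485262) = 20701 + 1485262 = 1505963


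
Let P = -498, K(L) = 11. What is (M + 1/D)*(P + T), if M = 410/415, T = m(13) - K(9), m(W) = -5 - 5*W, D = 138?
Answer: -2200007/3818 ≈ -576.22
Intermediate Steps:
T = -81 (T = (-5 - 5*13) - 1*11 = (-5 - 65) - 11 = -70 - 11 = -81)
M = 82/83 (M = 410*(1/415) = 82/83 ≈ 0.98795)
(M + 1/D)*(P + T) = (82/83 + 1/138)*(-498 - 81) = (82/83 + 1/138)*(-579) = (11399/11454)*(-579) = -2200007/3818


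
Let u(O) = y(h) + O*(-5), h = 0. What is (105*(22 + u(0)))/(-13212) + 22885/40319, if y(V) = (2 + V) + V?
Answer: 242455/643351 ≈ 0.37686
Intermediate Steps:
y(V) = 2 + 2*V
u(O) = 2 - 5*O (u(O) = (2 + 2*0) + O*(-5) = (2 + 0) - 5*O = 2 - 5*O)
(105*(22 + u(0)))/(-13212) + 22885/40319 = (105*(22 + (2 - 5*0)))/(-13212) + 22885/40319 = (105*(22 + (2 + 0)))*(-1/13212) + 22885*(1/40319) = (105*(22 + 2))*(-1/13212) + 995/1753 = (105*24)*(-1/13212) + 995/1753 = 2520*(-1/13212) + 995/1753 = -70/367 + 995/1753 = 242455/643351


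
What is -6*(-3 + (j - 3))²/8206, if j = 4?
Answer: -12/4103 ≈ -0.0029247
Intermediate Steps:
-6*(-3 + (j - 3))²/8206 = -6*(-3 + (4 - 3))²/8206 = -6*(-3 + 1)²*(1/8206) = -6*(-2)²*(1/8206) = -6*4*(1/8206) = -24*1/8206 = -12/4103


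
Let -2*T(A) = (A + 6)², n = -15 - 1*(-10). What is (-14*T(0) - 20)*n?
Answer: -1160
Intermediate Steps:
n = -5 (n = -15 + 10 = -5)
T(A) = -(6 + A)²/2 (T(A) = -(A + 6)²/2 = -(6 + A)²/2)
(-14*T(0) - 20)*n = (-(-7)*(6 + 0)² - 20)*(-5) = (-(-7)*6² - 20)*(-5) = (-(-7)*36 - 20)*(-5) = (-14*(-18) - 20)*(-5) = (252 - 20)*(-5) = 232*(-5) = -1160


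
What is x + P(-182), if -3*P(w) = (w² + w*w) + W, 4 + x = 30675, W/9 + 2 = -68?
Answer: 26395/3 ≈ 8798.3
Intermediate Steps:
W = -630 (W = -18 + 9*(-68) = -18 - 612 = -630)
x = 30671 (x = -4 + 30675 = 30671)
P(w) = 210 - 2*w²/3 (P(w) = -((w² + w*w) - 630)/3 = -((w² + w²) - 630)/3 = -(2*w² - 630)/3 = -(-630 + 2*w²)/3 = 210 - 2*w²/3)
x + P(-182) = 30671 + (210 - ⅔*(-182)²) = 30671 + (210 - ⅔*33124) = 30671 + (210 - 66248/3) = 30671 - 65618/3 = 26395/3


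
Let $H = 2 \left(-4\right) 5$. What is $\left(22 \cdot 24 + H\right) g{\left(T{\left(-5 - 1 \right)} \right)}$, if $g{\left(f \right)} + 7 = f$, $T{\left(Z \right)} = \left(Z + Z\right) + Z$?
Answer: $-12200$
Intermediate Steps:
$T{\left(Z \right)} = 3 Z$ ($T{\left(Z \right)} = 2 Z + Z = 3 Z$)
$g{\left(f \right)} = -7 + f$
$H = -40$ ($H = \left(-8\right) 5 = -40$)
$\left(22 \cdot 24 + H\right) g{\left(T{\left(-5 - 1 \right)} \right)} = \left(22 \cdot 24 - 40\right) \left(-7 + 3 \left(-5 - 1\right)\right) = \left(528 - 40\right) \left(-7 + 3 \left(-5 - 1\right)\right) = 488 \left(-7 + 3 \left(-6\right)\right) = 488 \left(-7 - 18\right) = 488 \left(-25\right) = -12200$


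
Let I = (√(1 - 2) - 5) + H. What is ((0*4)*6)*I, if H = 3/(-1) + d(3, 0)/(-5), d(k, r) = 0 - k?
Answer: 0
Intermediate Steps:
d(k, r) = -k
H = -12/5 (H = 3/(-1) - 1*3/(-5) = 3*(-1) - 3*(-⅕) = -3 + ⅗ = -12/5 ≈ -2.4000)
I = -37/5 + I (I = (√(1 - 2) - 5) - 12/5 = (√(-1) - 5) - 12/5 = (I - 5) - 12/5 = (-5 + I) - 12/5 = -37/5 + I ≈ -7.4 + 1.0*I)
((0*4)*6)*I = ((0*4)*6)*(-37/5 + I) = (0*6)*(-37/5 + I) = 0*(-37/5 + I) = 0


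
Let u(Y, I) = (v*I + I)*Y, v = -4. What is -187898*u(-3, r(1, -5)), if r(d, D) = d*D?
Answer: 8455410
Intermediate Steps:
r(d, D) = D*d
u(Y, I) = -3*I*Y (u(Y, I) = (-4*I + I)*Y = (-3*I)*Y = -3*I*Y)
-187898*u(-3, r(1, -5)) = -(-563694)*(-5*1)*(-3) = -(-563694)*(-5)*(-3) = -187898*(-45) = 8455410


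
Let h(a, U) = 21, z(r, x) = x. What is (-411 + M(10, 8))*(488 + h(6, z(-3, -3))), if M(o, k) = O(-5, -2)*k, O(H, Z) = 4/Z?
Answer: -217343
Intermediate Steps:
M(o, k) = -2*k (M(o, k) = (4/(-2))*k = (4*(-1/2))*k = -2*k)
(-411 + M(10, 8))*(488 + h(6, z(-3, -3))) = (-411 - 2*8)*(488 + 21) = (-411 - 16)*509 = -427*509 = -217343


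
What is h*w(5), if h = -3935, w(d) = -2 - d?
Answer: 27545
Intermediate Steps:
h*w(5) = -3935*(-2 - 1*5) = -3935*(-2 - 5) = -3935*(-7) = 27545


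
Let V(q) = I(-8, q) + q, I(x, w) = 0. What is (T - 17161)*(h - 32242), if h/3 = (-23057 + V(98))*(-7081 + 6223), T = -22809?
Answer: -2360797033280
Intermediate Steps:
V(q) = q (V(q) = 0 + q = q)
h = 59096466 (h = 3*((-23057 + 98)*(-7081 + 6223)) = 3*(-22959*(-858)) = 3*19698822 = 59096466)
(T - 17161)*(h - 32242) = (-22809 - 17161)*(59096466 - 32242) = -39970*59064224 = -2360797033280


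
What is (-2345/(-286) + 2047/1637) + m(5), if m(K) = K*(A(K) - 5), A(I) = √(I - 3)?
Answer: -7280343/468182 + 5*√2 ≈ -8.4792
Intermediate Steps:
A(I) = √(-3 + I)
m(K) = K*(-5 + √(-3 + K)) (m(K) = K*(√(-3 + K) - 5) = K*(-5 + √(-3 + K)))
(-2345/(-286) + 2047/1637) + m(5) = (-2345/(-286) + 2047/1637) + 5*(-5 + √(-3 + 5)) = (-2345*(-1/286) + 2047*(1/1637)) + 5*(-5 + √2) = (2345/286 + 2047/1637) + (-25 + 5*√2) = 4424207/468182 + (-25 + 5*√2) = -7280343/468182 + 5*√2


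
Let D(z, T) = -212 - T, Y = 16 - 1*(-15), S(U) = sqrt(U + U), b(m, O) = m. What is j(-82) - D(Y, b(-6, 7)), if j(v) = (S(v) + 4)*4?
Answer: 222 + 8*I*sqrt(41) ≈ 222.0 + 51.225*I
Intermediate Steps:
S(U) = sqrt(2)*sqrt(U) (S(U) = sqrt(2*U) = sqrt(2)*sqrt(U))
j(v) = 16 + 4*sqrt(2)*sqrt(v) (j(v) = (sqrt(2)*sqrt(v) + 4)*4 = (4 + sqrt(2)*sqrt(v))*4 = 16 + 4*sqrt(2)*sqrt(v))
Y = 31 (Y = 16 + 15 = 31)
j(-82) - D(Y, b(-6, 7)) = (16 + 4*sqrt(2)*sqrt(-82)) - (-212 - 1*(-6)) = (16 + 4*sqrt(2)*(I*sqrt(82))) - (-212 + 6) = (16 + 8*I*sqrt(41)) - 1*(-206) = (16 + 8*I*sqrt(41)) + 206 = 222 + 8*I*sqrt(41)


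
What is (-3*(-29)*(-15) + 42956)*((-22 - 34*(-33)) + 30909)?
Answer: 1333206859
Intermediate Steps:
(-3*(-29)*(-15) + 42956)*((-22 - 34*(-33)) + 30909) = (87*(-15) + 42956)*((-22 + 1122) + 30909) = (-1305 + 42956)*(1100 + 30909) = 41651*32009 = 1333206859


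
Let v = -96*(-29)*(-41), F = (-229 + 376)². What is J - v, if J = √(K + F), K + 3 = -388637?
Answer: 114144 + I*√367031 ≈ 1.1414e+5 + 605.83*I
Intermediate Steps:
K = -388640 (K = -3 - 388637 = -388640)
F = 21609 (F = 147² = 21609)
v = -114144 (v = 2784*(-41) = -114144)
J = I*√367031 (J = √(-388640 + 21609) = √(-367031) = I*√367031 ≈ 605.83*I)
J - v = I*√367031 - 1*(-114144) = I*√367031 + 114144 = 114144 + I*√367031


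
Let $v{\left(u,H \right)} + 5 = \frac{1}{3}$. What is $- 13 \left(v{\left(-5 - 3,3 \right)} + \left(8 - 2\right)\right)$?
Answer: $- \frac{52}{3} \approx -17.333$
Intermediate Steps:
$v{\left(u,H \right)} = - \frac{14}{3}$ ($v{\left(u,H \right)} = -5 + \frac{1}{3} = - \frac{14}{3}$)
$- 13 \left(v{\left(-5 - 3,3 \right)} + \left(8 - 2\right)\right) = - 13 \left(- \frac{14}{3} + \left(8 - 2\right)\right) = - 13 \left(- \frac{14}{3} + 6\right) = \left(-13\right) \frac{4}{3} = - \frac{52}{3}$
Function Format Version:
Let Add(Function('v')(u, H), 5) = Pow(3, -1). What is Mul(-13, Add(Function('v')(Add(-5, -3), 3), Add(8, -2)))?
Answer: Rational(-52, 3) ≈ -17.333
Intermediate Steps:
Function('v')(u, H) = Rational(-14, 3) (Function('v')(u, H) = Add(-5, Pow(3, -1)) = Add(-5, Rational(1, 3)) = Rational(-14, 3))
Mul(-13, Add(Function('v')(Add(-5, -3), 3), Add(8, -2))) = Mul(-13, Add(Rational(-14, 3), Add(8, -2))) = Mul(-13, Add(Rational(-14, 3), 6)) = Mul(-13, Rational(4, 3)) = Rational(-52, 3)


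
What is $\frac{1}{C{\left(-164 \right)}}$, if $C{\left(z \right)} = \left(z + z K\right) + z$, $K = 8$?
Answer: $- \frac{1}{1640} \approx -0.00060976$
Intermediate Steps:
$C{\left(z \right)} = 10 z$ ($C{\left(z \right)} = \left(z + z 8\right) + z = \left(z + 8 z\right) + z = 9 z + z = 10 z$)
$\frac{1}{C{\left(-164 \right)}} = \frac{1}{10 \left(-164\right)} = \frac{1}{-1640} = - \frac{1}{1640}$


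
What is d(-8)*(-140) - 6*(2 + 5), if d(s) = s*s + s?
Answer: -7882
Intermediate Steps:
d(s) = s + s² (d(s) = s² + s = s + s²)
d(-8)*(-140) - 6*(2 + 5) = -8*(1 - 8)*(-140) - 6*(2 + 5) = -8*(-7)*(-140) - 6*7 = 56*(-140) - 42 = -7840 - 42 = -7882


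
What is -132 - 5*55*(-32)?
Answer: 8668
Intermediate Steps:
-132 - 5*55*(-32) = -132 - 275*(-32) = -132 + 8800 = 8668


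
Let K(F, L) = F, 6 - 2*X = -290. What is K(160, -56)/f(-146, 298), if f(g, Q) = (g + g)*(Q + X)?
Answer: -20/16279 ≈ -0.0012286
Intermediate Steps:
X = 148 (X = 3 - ½*(-290) = 3 + 145 = 148)
f(g, Q) = 2*g*(148 + Q) (f(g, Q) = (g + g)*(Q + 148) = (2*g)*(148 + Q) = 2*g*(148 + Q))
K(160, -56)/f(-146, 298) = 160/((2*(-146)*(148 + 298))) = 160/((2*(-146)*446)) = 160/(-130232) = 160*(-1/130232) = -20/16279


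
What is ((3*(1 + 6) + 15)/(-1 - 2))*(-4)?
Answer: 48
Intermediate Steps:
((3*(1 + 6) + 15)/(-1 - 2))*(-4) = ((3*7 + 15)/(-3))*(-4) = ((21 + 15)*(-1/3))*(-4) = (36*(-1/3))*(-4) = -12*(-4) = 48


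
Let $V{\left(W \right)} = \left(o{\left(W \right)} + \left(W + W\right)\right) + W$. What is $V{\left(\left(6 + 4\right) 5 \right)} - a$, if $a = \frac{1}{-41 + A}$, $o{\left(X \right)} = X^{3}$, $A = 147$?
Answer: $\frac{13265899}{106} \approx 1.2515 \cdot 10^{5}$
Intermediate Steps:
$a = \frac{1}{106}$ ($a = \frac{1}{-41 + 147} = \frac{1}{106} \approx 0.009434$)
$V{\left(W \right)} = W^{3} + 3 W$ ($V{\left(W \right)} = \left(W^{3} + \left(W + W\right)\right) + W = \left(W^{3} + 2 W\right) + W = W^{3} + 3 W$)
$V{\left(\left(6 + 4\right) 5 \right)} - a = \left(6 + 4\right) 5 \left(3 + \left(\left(6 + 4\right) 5\right)^{2}\right) - \frac{1}{106} = 10 \cdot 5 \left(3 + \left(10 \cdot 5\right)^{2}\right) - \frac{1}{106} = 50 \left(3 + 50^{2}\right) - \frac{1}{106} = 50 \left(3 + 2500\right) - \frac{1}{106} = 50 \cdot 2503 - \frac{1}{106} = 125150 - \frac{1}{106} = \frac{13265899}{106}$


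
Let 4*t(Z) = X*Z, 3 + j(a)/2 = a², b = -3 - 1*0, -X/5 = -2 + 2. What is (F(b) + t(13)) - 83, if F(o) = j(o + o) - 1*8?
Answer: -25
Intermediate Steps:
X = 0 (X = -5*(-2 + 2) = -5*0 = 0)
b = -3 (b = -3 + 0 = -3)
j(a) = -6 + 2*a²
F(o) = -14 + 8*o² (F(o) = (-6 + 2*(o + o)²) - 1*8 = (-6 + 2*(2*o)²) - 8 = (-6 + 2*(4*o²)) - 8 = (-6 + 8*o²) - 8 = -14 + 8*o²)
t(Z) = 0 (t(Z) = (0*Z)/4 = (¼)*0 = 0)
(F(b) + t(13)) - 83 = ((-14 + 8*(-3)²) + 0) - 83 = ((-14 + 8*9) + 0) - 83 = ((-14 + 72) + 0) - 83 = (58 + 0) - 83 = 58 - 83 = -25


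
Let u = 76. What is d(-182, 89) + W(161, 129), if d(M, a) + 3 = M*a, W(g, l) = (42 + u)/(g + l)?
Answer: -2349086/145 ≈ -16201.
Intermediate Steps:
W(g, l) = 118/(g + l) (W(g, l) = (42 + 76)/(g + l) = 118/(g + l))
d(M, a) = -3 + M*a
d(-182, 89) + W(161, 129) = (-3 - 182*89) + 118/(161 + 129) = (-3 - 16198) + 118/290 = -16201 + 118*(1/290) = -16201 + 59/145 = -2349086/145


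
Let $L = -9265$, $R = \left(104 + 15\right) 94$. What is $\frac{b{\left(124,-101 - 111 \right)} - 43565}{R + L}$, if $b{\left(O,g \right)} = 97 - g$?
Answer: $- \frac{43256}{1921} \approx -22.517$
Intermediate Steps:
$R = 11186$ ($R = 119 \cdot 94 = 11186$)
$\frac{b{\left(124,-101 - 111 \right)} - 43565}{R + L} = \frac{\left(97 - \left(-101 - 111\right)\right) - 43565}{11186 - 9265} = \frac{\left(97 - -212\right) - 43565}{1921} = \left(\left(97 + 212\right) - 43565\right) \frac{1}{1921} = \left(309 - 43565\right) \frac{1}{1921} = \left(-43256\right) \frac{1}{1921} = - \frac{43256}{1921}$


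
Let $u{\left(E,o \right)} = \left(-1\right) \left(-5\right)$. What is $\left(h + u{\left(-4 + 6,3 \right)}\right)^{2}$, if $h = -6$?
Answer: $1$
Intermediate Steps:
$u{\left(E,o \right)} = 5$
$\left(h + u{\left(-4 + 6,3 \right)}\right)^{2} = \left(-6 + 5\right)^{2} = \left(-1\right)^{2} = 1$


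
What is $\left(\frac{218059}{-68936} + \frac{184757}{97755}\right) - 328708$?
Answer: $- \frac{316445537824919}{962691240} \approx -3.2871 \cdot 10^{5}$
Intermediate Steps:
$\left(\frac{218059}{-68936} + \frac{184757}{97755}\right) - 328708 = \left(218059 \left(- \frac{1}{68936}\right) + 184757 \cdot \frac{1}{97755}\right) - 328708 = \left(- \frac{218059}{68936} + \frac{184757}{97755}\right) - 328708 = - \frac{1225706999}{962691240} - 328708 = - \frac{316445537824919}{962691240}$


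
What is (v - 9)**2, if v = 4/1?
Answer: 25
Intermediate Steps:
v = 4 (v = 4*1 = 4)
(v - 9)**2 = (4 - 9)**2 = (-5)**2 = 25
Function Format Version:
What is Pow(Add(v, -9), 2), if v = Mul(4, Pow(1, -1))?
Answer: 25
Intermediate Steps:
v = 4 (v = Mul(4, 1) = 4)
Pow(Add(v, -9), 2) = Pow(Add(4, -9), 2) = Pow(-5, 2) = 25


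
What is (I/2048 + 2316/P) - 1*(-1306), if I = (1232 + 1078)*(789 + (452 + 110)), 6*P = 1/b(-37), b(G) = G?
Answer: -523593899/1024 ≈ -5.1132e+5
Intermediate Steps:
P = -1/222 (P = (1/6)/(-37) = (1/6)*(-1/37) = -1/222 ≈ -0.0045045)
I = 3120810 (I = 2310*(789 + 562) = 2310*1351 = 3120810)
(I/2048 + 2316/P) - 1*(-1306) = (3120810/2048 + 2316/(-1/222)) - 1*(-1306) = (3120810*(1/2048) + 2316*(-222)) + 1306 = (1560405/1024 - 514152) + 1306 = -524931243/1024 + 1306 = -523593899/1024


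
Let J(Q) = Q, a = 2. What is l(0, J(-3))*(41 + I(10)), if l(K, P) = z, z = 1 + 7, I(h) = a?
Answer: 344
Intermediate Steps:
I(h) = 2
z = 8
l(K, P) = 8
l(0, J(-3))*(41 + I(10)) = 8*(41 + 2) = 8*43 = 344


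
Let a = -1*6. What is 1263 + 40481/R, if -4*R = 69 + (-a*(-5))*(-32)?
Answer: 162529/147 ≈ 1105.6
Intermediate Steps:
a = -6
R = -1029/4 (R = -(69 + (-1*(-6)*(-5))*(-32))/4 = -(69 + (6*(-5))*(-32))/4 = -(69 - 30*(-32))/4 = -(69 + 960)/4 = -¼*1029 = -1029/4 ≈ -257.25)
1263 + 40481/R = 1263 + 40481/(-1029/4) = 1263 + 40481*(-4/1029) = 1263 - 23132/147 = 162529/147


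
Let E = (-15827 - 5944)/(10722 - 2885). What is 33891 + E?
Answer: 265581996/7837 ≈ 33888.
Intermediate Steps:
E = -21771/7837 ≈ -2.7780
33891 + E = 33891 - 21771/7837 = 265581996/7837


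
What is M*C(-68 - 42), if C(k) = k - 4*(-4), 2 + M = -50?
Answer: 4888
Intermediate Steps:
M = -52 (M = -2 - 50 = -52)
C(k) = 16 + k (C(k) = k + 16 = 16 + k)
M*C(-68 - 42) = -52*(16 + (-68 - 42)) = -52*(16 - 110) = -52*(-94) = 4888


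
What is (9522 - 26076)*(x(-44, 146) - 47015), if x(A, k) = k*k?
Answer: 425421246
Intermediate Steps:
x(A, k) = k²
(9522 - 26076)*(x(-44, 146) - 47015) = (9522 - 26076)*(146² - 47015) = -16554*(21316 - 47015) = -16554*(-25699) = 425421246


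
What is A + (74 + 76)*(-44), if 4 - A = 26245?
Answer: -32841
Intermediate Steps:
A = -26241 (A = 4 - 1*26245 = 4 - 26245 = -26241)
A + (74 + 76)*(-44) = -26241 + (74 + 76)*(-44) = -26241 + 150*(-44) = -26241 - 6600 = -32841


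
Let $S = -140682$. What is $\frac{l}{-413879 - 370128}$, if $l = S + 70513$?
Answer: $\frac{70169}{784007} \approx 0.0895$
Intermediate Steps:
$l = -70169$ ($l = -140682 + 70513 = -70169$)
$\frac{l}{-413879 - 370128} = - \frac{70169}{-413879 - 370128} = - \frac{70169}{-784007} = \left(-70169\right) \left(- \frac{1}{784007}\right) = \frac{70169}{784007}$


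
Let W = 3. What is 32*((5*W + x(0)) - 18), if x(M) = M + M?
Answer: -96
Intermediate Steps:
x(M) = 2*M
32*((5*W + x(0)) - 18) = 32*((5*3 + 2*0) - 18) = 32*((15 + 0) - 18) = 32*(15 - 18) = 32*(-3) = -96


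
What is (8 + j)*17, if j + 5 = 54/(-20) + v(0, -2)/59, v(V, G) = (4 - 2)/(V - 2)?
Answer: 2839/590 ≈ 4.8119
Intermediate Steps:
v(V, G) = 2/(-2 + V)
j = -4553/590 (j = -5 + (54/(-20) + (2/(-2 + 0))/59) = -5 + (54*(-1/20) + (2/(-2))*(1/59)) = -5 + (-27/10 + (2*(-½))*(1/59)) = -5 + (-27/10 - 1*1/59) = -5 + (-27/10 - 1/59) = -5 - 1603/590 = -4553/590 ≈ -7.7169)
(8 + j)*17 = (8 - 4553/590)*17 = (167/590)*17 = 2839/590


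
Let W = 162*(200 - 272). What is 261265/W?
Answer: -261265/11664 ≈ -22.399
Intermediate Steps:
W = -11664 (W = 162*(-72) = -11664)
261265/W = 261265/(-11664) = 261265*(-1/11664) = -261265/11664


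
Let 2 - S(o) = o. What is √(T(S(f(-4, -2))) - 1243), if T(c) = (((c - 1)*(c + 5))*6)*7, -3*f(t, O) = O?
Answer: I*√10389/3 ≈ 33.975*I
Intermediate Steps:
f(t, O) = -O/3
S(o) = 2 - o
T(c) = 42*(-1 + c)*(5 + c) (T(c) = (((-1 + c)*(5 + c))*6)*7 = (6*(-1 + c)*(5 + c))*7 = 42*(-1 + c)*(5 + c))
√(T(S(f(-4, -2))) - 1243) = √((-210 + 42*(2 - (-1)*(-2)/3)² + 168*(2 - (-1)*(-2)/3)) - 1243) = √((-210 + 42*(2 - 1*⅔)² + 168*(2 - 1*⅔)) - 1243) = √((-210 + 42*(2 - ⅔)² + 168*(2 - ⅔)) - 1243) = √((-210 + 42*(4/3)² + 168*(4/3)) - 1243) = √((-210 + 42*(16/9) + 224) - 1243) = √((-210 + 224/3 + 224) - 1243) = √(266/3 - 1243) = √(-3463/3) = I*√10389/3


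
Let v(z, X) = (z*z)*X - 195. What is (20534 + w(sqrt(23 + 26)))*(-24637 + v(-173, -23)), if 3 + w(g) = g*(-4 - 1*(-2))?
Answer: -14632703883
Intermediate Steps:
v(z, X) = -195 + X*z**2 (v(z, X) = z**2*X - 195 = X*z**2 - 195 = -195 + X*z**2)
w(g) = -3 - 2*g (w(g) = -3 + g*(-4 - 1*(-2)) = -3 + g*(-4 + 2) = -3 + g*(-2) = -3 - 2*g)
(20534 + w(sqrt(23 + 26)))*(-24637 + v(-173, -23)) = (20534 + (-3 - 2*sqrt(23 + 26)))*(-24637 + (-195 - 23*(-173)**2)) = (20534 + (-3 - 2*sqrt(49)))*(-24637 + (-195 - 23*29929)) = (20534 + (-3 - 2*7))*(-24637 + (-195 - 688367)) = (20534 + (-3 - 14))*(-24637 - 688562) = (20534 - 17)*(-713199) = 20517*(-713199) = -14632703883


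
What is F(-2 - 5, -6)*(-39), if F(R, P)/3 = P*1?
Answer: 702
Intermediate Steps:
F(R, P) = 3*P (F(R, P) = 3*(P*1) = 3*P)
F(-2 - 5, -6)*(-39) = (3*(-6))*(-39) = -18*(-39) = 702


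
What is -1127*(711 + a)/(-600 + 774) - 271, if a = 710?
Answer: -56849/6 ≈ -9474.8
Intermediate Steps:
-1127*(711 + a)/(-600 + 774) - 271 = -1127*(711 + 710)/(-600 + 774) - 271 = -1601467/174 - 271 = -1127*49/6 - 271 = -55223/6 - 271 = -56849/6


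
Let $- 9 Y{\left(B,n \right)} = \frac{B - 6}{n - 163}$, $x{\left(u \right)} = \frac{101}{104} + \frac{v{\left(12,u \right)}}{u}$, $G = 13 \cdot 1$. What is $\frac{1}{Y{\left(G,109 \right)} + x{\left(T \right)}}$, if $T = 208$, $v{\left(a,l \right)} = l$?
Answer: $\frac{25272}{50179} \approx 0.50364$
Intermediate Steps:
$G = 13$
$x{\left(u \right)} = \frac{205}{104}$ ($x{\left(u \right)} = \frac{101}{104} + \frac{u}{u} = 101 \cdot \frac{1}{104} + 1 = \frac{101}{104} + 1 = \frac{205}{104}$)
$Y{\left(B,n \right)} = - \frac{-6 + B}{9 \left(-163 + n\right)}$ ($Y{\left(B,n \right)} = - \frac{\left(B - 6\right) \frac{1}{n - 163}}{9} = - \frac{\left(-6 + B\right) \frac{1}{-163 + n}}{9} = - \frac{\frac{1}{-163 + n} \left(-6 + B\right)}{9} = - \frac{-6 + B}{9 \left(-163 + n\right)}$)
$\frac{1}{Y{\left(G,109 \right)} + x{\left(T \right)}} = \frac{1}{\frac{6 - 13}{9 \left(-163 + 109\right)} + \frac{205}{104}} = \frac{1}{\frac{6 - 13}{9 \left(-54\right)} + \frac{205}{104}} = \frac{1}{\frac{1}{9} \left(- \frac{1}{54}\right) \left(-7\right) + \frac{205}{104}} = \frac{1}{\frac{7}{486} + \frac{205}{104}} = \frac{1}{\frac{50179}{25272}} = \frac{25272}{50179}$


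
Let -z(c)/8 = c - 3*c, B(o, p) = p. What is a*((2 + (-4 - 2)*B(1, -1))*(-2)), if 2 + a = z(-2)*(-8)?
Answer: -4064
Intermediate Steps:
z(c) = 16*c (z(c) = -8*(c - 3*c) = -(-16)*c = 16*c)
a = 254 (a = -2 + (16*(-2))*(-8) = -2 - 32*(-8) = -2 + 256 = 254)
a*((2 + (-4 - 2)*B(1, -1))*(-2)) = 254*((2 + (-4 - 2)*(-1))*(-2)) = 254*((2 - 6*(-1))*(-2)) = 254*((2 + 6)*(-2)) = 254*(8*(-2)) = 254*(-16) = -4064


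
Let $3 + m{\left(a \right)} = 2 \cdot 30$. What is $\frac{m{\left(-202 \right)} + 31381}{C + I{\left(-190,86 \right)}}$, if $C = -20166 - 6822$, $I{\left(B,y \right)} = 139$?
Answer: $- \frac{31438}{26849} \approx -1.1709$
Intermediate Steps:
$m{\left(a \right)} = 57$ ($m{\left(a \right)} = -3 + 2 \cdot 30 = -3 + 60 = 57$)
$C = -26988$
$\frac{m{\left(-202 \right)} + 31381}{C + I{\left(-190,86 \right)}} = \frac{57 + 31381}{-26988 + 139} = \frac{31438}{-26849} = 31438 \left(- \frac{1}{26849}\right) = - \frac{31438}{26849}$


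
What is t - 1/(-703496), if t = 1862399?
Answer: 1310190246905/703496 ≈ 1.8624e+6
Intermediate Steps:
t - 1/(-703496) = 1862399 - 1/(-703496) = 1862399 - 1*(-1/703496) = 1862399 + 1/703496 = 1310190246905/703496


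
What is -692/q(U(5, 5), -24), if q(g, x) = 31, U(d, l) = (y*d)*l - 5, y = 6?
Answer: -692/31 ≈ -22.323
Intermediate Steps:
U(d, l) = -5 + 6*d*l (U(d, l) = (6*d)*l - 5 = 6*d*l - 5 = -5 + 6*d*l)
-692/q(U(5, 5), -24) = -692/31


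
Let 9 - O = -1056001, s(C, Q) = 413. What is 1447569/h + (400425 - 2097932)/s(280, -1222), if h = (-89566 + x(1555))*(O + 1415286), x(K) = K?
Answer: -5860474045413203/1425841411456 ≈ -4110.2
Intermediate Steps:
O = 1056010 (O = 9 - 1*(-1056001) = 9 + 1056001 = 1056010)
h = -217501232256 (h = (-89566 + 1555)*(1056010 + 1415286) = -88011*2471296 = -217501232256)
1447569/h + (400425 - 2097932)/s(280, -1222) = 1447569/(-217501232256) + (400425 - 2097932)/413 = 1447569*(-1/217501232256) - 1697507*1/413 = -160841/24166803584 - 242501/59 = -5860474045413203/1425841411456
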